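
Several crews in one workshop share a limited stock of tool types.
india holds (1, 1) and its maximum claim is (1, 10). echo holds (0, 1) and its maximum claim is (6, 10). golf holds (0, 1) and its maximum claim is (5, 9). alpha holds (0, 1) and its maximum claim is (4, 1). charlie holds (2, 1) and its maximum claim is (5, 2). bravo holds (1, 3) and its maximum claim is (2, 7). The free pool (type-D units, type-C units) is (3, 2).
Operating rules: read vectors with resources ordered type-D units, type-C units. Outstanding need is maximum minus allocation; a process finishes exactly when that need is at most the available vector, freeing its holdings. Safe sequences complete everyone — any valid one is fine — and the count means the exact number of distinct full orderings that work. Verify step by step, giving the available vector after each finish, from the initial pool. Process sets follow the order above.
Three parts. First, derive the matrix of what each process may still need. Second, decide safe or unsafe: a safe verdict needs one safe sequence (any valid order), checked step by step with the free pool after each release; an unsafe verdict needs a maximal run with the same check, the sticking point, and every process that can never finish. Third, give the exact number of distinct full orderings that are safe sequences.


(1) Need matrix, components ordered type-D units, type-C units:
  india: (0, 9)
  echo: (6, 9)
  golf: (5, 8)
  alpha: (4, 0)
  charlie: (3, 1)
  bravo: (1, 4)
(2) UNSAFE — no complete ordering exists.
Key observation: no order helps: past charlie, alpha, bravo, the free pool tops out at (6, 7), below what each blocked process needs in type-C units.
The run charlie, alpha, bravo cannot be extended any further. Step-by-step check:
  pool = (3, 2)
  charlie: need (3, 1) fits (3, 2); releases (2, 1), pool now (5, 3)
  alpha: need (4, 0) fits (5, 3); releases (0, 1), pool now (5, 4)
  bravo: need (1, 4) fits (5, 4); releases (1, 3), pool now (6, 7)
  blocked: india wants (0, 9), pool (6, 7) — not enough type-C units
  blocked: echo wants (6, 9), pool (6, 7) — not enough type-C units
  blocked: golf wants (5, 8), pool (6, 7) — not enough type-C units
Processes that can never finish: india, echo and golf.
(3) Exactly 0 of the possible complete orderings are safe sequences.


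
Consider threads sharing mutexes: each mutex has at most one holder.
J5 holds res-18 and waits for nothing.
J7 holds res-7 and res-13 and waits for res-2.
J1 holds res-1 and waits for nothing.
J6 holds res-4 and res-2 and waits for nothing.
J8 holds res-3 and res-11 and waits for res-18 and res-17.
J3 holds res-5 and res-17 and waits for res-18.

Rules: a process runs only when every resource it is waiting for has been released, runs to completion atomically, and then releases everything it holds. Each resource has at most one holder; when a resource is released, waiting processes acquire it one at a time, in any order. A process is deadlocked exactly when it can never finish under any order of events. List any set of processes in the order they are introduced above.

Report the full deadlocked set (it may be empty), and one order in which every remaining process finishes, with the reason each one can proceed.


No process is deadlocked.
Key observation: no waiting chain loops back on itself — every chain ends at a process that waits on nothing, so everyone eventually runs.
One completion order for the rest: J5, J6, J3, J1, J8, J7.
Check, step by step:
  J5: no waits; runs immediately, freeing res-18
  J6: no waits; runs immediately, freeing res-4 and res-2
  J3 waits on res-18 — all released -> runs and releases res-5 and res-17
  J1: no waits; runs immediately, freeing res-1
  J8 waits on res-18 and res-17 — all released -> runs and releases res-3 and res-11
  J7 waits on res-2 — all released -> runs and releases res-7 and res-13


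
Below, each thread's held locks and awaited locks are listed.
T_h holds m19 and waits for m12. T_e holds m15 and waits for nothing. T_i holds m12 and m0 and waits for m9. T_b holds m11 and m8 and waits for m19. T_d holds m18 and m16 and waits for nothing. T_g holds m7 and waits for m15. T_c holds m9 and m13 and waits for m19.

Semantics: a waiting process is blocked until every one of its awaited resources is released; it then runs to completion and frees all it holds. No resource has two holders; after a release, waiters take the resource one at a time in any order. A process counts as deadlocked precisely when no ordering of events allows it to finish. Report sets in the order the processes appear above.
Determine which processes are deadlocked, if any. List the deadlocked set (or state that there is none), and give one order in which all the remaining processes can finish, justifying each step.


Deadlocked: T_h, T_i, T_b and T_c.
Key observation: the wait chain closes on itself along T_h -> T_i -> T_c -> T_h; T_b waits into the deadlock from upstream.
The rest can finish in the order T_e, T_g, T_d.
Walking it through:
  T_e: no waits; runs immediately, freeing m15
  T_g: everything it awaited (m15) is free; runs, freeing m7
  T_d: no waits; runs immediately, freeing m18 and m16


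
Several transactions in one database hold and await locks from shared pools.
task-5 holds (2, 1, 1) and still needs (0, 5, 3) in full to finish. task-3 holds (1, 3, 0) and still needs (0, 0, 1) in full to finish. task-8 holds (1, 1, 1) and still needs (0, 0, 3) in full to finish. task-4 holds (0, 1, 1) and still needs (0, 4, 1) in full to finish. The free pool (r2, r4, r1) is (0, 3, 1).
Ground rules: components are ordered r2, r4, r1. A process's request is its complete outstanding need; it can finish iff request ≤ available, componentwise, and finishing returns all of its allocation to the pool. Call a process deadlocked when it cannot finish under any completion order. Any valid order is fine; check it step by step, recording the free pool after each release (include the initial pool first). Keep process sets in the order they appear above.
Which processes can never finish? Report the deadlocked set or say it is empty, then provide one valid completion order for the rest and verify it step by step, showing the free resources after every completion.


The deadlocked set is task-5 and task-8.
Key observation: once task-3, task-4 finish, the pool peaks at (1, 7, 2) — and every remaining process still needs more r1 than that.
One completion order for the rest: task-3, task-4. Step-by-step check:
  pool = (0, 3, 1)
  task-3: need (0, 0, 1) fits (0, 3, 1); releases (1, 3, 0), pool now (1, 6, 1)
  task-4: need (0, 4, 1) fits (1, 6, 1); releases (0, 1, 1), pool now (1, 7, 2)
The blocked processes can never fit:
  task-5 still needs (0, 5, 3) but only (1, 7, 2) is free — short on r1
  task-8 still needs (0, 0, 3) but only (1, 7, 2) is free — short on r1


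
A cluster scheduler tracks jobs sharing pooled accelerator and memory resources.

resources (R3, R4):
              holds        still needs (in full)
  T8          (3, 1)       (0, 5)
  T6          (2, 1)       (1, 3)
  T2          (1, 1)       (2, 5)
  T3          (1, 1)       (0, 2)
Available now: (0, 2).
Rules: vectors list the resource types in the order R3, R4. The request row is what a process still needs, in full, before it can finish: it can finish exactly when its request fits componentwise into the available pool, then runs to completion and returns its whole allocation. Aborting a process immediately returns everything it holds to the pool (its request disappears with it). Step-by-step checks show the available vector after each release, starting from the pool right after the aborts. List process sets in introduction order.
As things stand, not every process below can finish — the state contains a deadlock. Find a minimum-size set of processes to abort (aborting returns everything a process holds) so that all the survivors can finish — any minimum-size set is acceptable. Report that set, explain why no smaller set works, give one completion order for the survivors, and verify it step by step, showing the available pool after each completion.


The answer: abort T8.
Key observation: T2 could never have finished before the abort; with (3, 1) returned by T8, it fits at step 3.
Minimality: the empty abort set fails — the state is deadlocked as it stands.
The survivors complete as T6, T3, T2. Walking it through (starting from the post-abort pool):
  pool = (3, 3)
  T6 needs (1, 3) <= (3, 3) -> finishes; pool += (2, 1) = (5, 4)
  T3 needs (0, 2) <= (5, 4) -> finishes; pool += (1, 1) = (6, 5)
  T2 needs (2, 5) <= (6, 5) -> finishes; pool += (1, 1) = (7, 6)


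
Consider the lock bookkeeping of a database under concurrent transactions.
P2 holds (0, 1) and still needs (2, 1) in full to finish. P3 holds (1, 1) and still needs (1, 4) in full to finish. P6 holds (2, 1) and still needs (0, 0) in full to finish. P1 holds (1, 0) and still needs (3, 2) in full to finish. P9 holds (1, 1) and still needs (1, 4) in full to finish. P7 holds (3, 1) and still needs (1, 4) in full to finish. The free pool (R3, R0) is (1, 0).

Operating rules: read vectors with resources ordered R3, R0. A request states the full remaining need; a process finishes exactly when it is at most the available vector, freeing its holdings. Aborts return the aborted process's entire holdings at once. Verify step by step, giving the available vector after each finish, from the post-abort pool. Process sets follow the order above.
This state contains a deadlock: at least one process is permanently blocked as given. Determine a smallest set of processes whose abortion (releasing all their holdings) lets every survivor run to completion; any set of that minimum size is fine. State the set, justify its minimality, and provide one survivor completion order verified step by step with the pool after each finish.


Abort P9 and P7.
Key observation: P3 could never have finished before the abort; with (4, 2) returned by P9 and P7, it fits at step 4.
Minimality, checking each single-abort alternative: P2 alone leaves P3 blocked (short on R0); P3 alone leaves P9 blocked (short on R0); P6 alone leaves P3 blocked (short on R0); P1 alone leaves P3 blocked (short on R0); P9 alone leaves P3 blocked (short on R0); P7 alone leaves P3 blocked (short on R0).
Survivors finish in the order: P2, P6, P1, P3. Check, step by step (pool after the aborts first):
  pool = (5, 2)
  P2 needs (2, 1) <= (5, 2) -> finishes; pool += (0, 1) = (5, 3)
  P6 needs (0, 0) <= (5, 3) -> finishes; pool += (2, 1) = (7, 4)
  P1 needs (3, 2) <= (7, 4) -> finishes; pool += (1, 0) = (8, 4)
  P3 needs (1, 4) <= (8, 4) -> finishes; pool += (1, 1) = (9, 5)


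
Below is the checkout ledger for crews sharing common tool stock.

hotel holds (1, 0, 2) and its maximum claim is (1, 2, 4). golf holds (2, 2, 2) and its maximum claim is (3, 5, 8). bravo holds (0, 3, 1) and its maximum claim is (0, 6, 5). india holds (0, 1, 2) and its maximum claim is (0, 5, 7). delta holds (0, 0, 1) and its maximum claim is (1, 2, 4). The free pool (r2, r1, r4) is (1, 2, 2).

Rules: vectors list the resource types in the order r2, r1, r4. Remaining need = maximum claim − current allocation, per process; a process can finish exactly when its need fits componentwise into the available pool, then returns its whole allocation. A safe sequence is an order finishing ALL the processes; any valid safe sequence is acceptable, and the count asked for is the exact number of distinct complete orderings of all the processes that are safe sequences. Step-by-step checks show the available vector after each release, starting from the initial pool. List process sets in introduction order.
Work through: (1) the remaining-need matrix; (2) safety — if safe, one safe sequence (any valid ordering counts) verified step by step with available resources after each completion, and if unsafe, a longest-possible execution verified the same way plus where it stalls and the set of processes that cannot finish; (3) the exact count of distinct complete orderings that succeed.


(1) Outstanding need per process (order r2, r1, r4):
  hotel: (0, 2, 2)
  golf: (1, 3, 6)
  bravo: (0, 3, 4)
  india: (0, 4, 5)
  delta: (1, 2, 3)
(2) UNSAFE — no complete ordering exists.
Key observation: no order helps: past hotel, delta, the free pool tops out at (2, 2, 5), below what each blocked process needs in r1.
Going as far as possible: hotel, delta; after that, nothing fits. Step-by-step check:
  pool = (1, 2, 2)
  run hotel (needs (0, 2, 2), free (1, 2, 2)); after release of (1, 0, 2) the pool is (2, 2, 4)
  run delta (needs (1, 2, 3), free (2, 2, 4)); after release of (0, 0, 1) the pool is (2, 2, 5)
  golf still needs (1, 3, 6) but only (2, 2, 5) is free — short on r1 and r4
  bravo still needs (0, 3, 4) but only (2, 2, 5) is free — short on r1
  india still needs (0, 4, 5) but only (2, 2, 5) is free — short on r1
Permanently blocked: golf, bravo and india.
(3) The exact count: 0 of the possible complete orderings are safe sequences.


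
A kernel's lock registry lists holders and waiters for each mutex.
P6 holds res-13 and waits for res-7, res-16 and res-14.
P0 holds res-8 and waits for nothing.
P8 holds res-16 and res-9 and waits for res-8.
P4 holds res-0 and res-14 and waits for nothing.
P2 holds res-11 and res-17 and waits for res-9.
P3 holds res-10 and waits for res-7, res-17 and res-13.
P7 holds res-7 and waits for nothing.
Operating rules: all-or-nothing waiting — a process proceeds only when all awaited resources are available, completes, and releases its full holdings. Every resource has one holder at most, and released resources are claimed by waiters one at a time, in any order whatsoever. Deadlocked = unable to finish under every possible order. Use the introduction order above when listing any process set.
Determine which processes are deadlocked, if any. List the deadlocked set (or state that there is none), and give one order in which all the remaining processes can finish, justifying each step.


Nothing here is deadlocked.
Key observation: the wait graph is acyclic; completion cascades from the unblocked processes through everyone else.
The rest can finish in the order P0, P8, P7, P4, P6, P2, P3.
Check, step by step:
  P0: no waits; runs immediately, freeing res-8
  P8 waits on res-8 — all released -> runs and releases res-16 and res-9
  P7: no waits; runs immediately, freeing res-7
  P4: no waits; runs immediately, freeing res-0 and res-14
  P6 waits on res-7, res-16 and res-14 — all released -> runs and releases res-13
  P2 waits on res-9 — all released -> runs and releases res-11 and res-17
  P3 waits on res-7, res-17 and res-13 — all released -> runs and releases res-10


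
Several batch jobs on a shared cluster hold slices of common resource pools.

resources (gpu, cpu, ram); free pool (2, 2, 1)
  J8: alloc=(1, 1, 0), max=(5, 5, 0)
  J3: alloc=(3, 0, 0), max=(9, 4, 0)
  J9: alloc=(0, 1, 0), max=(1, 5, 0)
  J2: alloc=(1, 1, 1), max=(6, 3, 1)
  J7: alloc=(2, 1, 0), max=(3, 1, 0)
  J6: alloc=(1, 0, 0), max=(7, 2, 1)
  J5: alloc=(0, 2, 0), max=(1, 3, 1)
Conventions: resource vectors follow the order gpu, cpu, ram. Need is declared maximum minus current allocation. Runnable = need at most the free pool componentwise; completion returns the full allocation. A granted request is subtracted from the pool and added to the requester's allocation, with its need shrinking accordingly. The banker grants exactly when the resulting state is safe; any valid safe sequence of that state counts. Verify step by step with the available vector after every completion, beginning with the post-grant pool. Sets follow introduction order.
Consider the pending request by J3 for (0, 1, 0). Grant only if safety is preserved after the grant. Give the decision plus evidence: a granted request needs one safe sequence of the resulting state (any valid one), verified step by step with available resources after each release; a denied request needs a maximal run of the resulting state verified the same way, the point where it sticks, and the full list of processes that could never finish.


GRANT. The post-grant state is safe; one safe sequence: J5, J7, J9, J8, J2, J6, J3.
Key observation: after the grant the pool drops to (2, 1, 1), which still lets J5 finish first and unwind the rest.
Step-by-step check of the post-grant state:
  pool = (2, 1, 1)
  run J5 (needs (1, 1, 1), free (2, 1, 1)); after release of (0, 2, 0) the pool is (2, 3, 1)
  run J7 (needs (1, 0, 0), free (2, 3, 1)); after release of (2, 1, 0) the pool is (4, 4, 1)
  run J9 (needs (1, 4, 0), free (4, 4, 1)); after release of (0, 1, 0) the pool is (4, 5, 1)
  run J8 (needs (4, 4, 0), free (4, 5, 1)); after release of (1, 1, 0) the pool is (5, 6, 1)
  run J2 (needs (5, 2, 0), free (5, 6, 1)); after release of (1, 1, 1) the pool is (6, 7, 2)
  run J6 (needs (6, 2, 1), free (6, 7, 2)); after release of (1, 0, 0) the pool is (7, 7, 2)
  run J3 (needs (6, 3, 0), free (7, 7, 2)); after release of (3, 1, 0) the pool is (10, 8, 2)


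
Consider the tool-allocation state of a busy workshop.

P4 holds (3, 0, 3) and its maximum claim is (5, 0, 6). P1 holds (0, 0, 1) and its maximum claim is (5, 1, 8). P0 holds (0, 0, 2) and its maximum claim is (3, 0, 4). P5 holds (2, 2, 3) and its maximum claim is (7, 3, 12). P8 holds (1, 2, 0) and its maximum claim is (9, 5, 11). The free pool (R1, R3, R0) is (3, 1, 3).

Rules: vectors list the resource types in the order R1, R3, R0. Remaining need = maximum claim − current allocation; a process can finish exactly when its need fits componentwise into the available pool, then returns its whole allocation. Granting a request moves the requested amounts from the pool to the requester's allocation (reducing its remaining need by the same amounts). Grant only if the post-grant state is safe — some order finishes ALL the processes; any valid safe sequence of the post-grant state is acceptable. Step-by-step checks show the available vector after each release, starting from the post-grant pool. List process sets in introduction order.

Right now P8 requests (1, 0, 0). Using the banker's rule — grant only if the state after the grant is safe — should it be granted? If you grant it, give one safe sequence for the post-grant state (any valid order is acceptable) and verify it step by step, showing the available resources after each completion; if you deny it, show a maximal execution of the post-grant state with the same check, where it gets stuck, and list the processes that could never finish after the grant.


GRANT: granting preserves safety; a valid post-grant sequence is P4, P0, P1, P5, P8.
Key observation: with (2, 1, 3) left after the transfer, P4 can run at once — the state stays safe.
Check on the post-grant state, step by step:
  pool = (2, 1, 3)
  run P4 (needs (2, 0, 3), free (2, 1, 3)); after release of (3, 0, 3) the pool is (5, 1, 6)
  run P0 (needs (3, 0, 2), free (5, 1, 6)); after release of (0, 0, 2) the pool is (5, 1, 8)
  run P1 (needs (5, 1, 7), free (5, 1, 8)); after release of (0, 0, 1) the pool is (5, 1, 9)
  run P5 (needs (5, 1, 9), free (5, 1, 9)); after release of (2, 2, 3) the pool is (7, 3, 12)
  run P8 (needs (7, 3, 11), free (7, 3, 12)); after release of (2, 2, 0) the pool is (9, 5, 12)


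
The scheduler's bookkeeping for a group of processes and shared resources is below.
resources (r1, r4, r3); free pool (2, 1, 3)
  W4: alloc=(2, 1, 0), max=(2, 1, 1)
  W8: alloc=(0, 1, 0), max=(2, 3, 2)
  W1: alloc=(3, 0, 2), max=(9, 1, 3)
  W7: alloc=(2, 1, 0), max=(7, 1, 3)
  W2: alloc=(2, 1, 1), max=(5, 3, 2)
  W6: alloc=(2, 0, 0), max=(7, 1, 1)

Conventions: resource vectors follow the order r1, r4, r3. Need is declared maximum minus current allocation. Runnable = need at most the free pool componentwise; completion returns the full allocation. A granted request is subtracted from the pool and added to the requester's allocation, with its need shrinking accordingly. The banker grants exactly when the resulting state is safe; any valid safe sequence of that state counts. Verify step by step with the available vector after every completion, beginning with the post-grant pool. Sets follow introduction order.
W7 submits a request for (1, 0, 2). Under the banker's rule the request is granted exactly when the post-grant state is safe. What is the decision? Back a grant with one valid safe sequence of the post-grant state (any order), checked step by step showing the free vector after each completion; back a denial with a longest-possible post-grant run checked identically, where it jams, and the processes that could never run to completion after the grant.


GRANT: granting preserves safety; a valid post-grant sequence is W4, W2, W6, W8, W1, W7.
Key observation: the transfer keeps a workable pool ((1, 1, 1)); W4 starts the safe sequence.
Check on the post-grant state, step by step:
  pool = (1, 1, 1)
  run W4 (needs (0, 0, 1), free (1, 1, 1)); after release of (2, 1, 0) the pool is (3, 2, 1)
  run W2 (needs (3, 2, 1), free (3, 2, 1)); after release of (2, 1, 1) the pool is (5, 3, 2)
  run W6 (needs (5, 1, 1), free (5, 3, 2)); after release of (2, 0, 0) the pool is (7, 3, 2)
  run W8 (needs (2, 2, 2), free (7, 3, 2)); after release of (0, 1, 0) the pool is (7, 4, 2)
  run W1 (needs (6, 1, 1), free (7, 4, 2)); after release of (3, 0, 2) the pool is (10, 4, 4)
  run W7 (needs (4, 0, 1), free (10, 4, 4)); after release of (3, 1, 2) the pool is (13, 5, 6)


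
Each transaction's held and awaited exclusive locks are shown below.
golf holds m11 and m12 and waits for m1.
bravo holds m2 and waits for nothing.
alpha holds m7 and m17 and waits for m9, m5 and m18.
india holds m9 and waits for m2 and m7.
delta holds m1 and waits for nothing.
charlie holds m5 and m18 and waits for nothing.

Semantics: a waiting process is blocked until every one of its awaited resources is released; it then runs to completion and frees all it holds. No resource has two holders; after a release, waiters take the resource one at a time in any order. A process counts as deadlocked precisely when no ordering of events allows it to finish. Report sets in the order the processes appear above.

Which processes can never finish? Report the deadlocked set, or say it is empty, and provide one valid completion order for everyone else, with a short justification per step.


The deadlocked set is alpha and india.
Key observation: the knot is the closed ring of waits alpha -> india -> alpha; no other process is dragged down with it.
A valid finishing order for the others: bravo, charlie, delta, golf.
Walking it through:
  bravo: no waits; runs immediately, freeing m2
  charlie: no waits; runs immediately, freeing m5 and m18
  delta: no waits; runs immediately, freeing m1
  golf waits on m1 — all released -> runs and releases m11 and m12


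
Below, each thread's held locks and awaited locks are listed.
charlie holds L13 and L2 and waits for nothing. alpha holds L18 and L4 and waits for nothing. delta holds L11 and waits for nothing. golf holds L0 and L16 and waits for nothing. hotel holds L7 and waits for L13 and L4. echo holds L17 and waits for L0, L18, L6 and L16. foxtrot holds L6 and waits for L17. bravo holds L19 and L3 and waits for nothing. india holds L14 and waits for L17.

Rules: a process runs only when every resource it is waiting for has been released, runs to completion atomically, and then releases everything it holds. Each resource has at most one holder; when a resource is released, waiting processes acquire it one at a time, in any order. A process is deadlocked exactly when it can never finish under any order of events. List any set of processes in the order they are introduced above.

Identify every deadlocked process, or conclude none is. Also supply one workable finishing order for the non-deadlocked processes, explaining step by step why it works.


Deadlocked: echo, foxtrot and india.
Key observation: echo -> foxtrot -> echo is a circular wait — nothing in it can go first; india waits into the deadlock from upstream.
A valid finishing order for the others: delta, charlie, alpha, bravo, golf, hotel.
Walking it through:
  run delta (it waits on nothing); releases L11
  run charlie (it waits on nothing); releases L13 and L2
  run alpha (it waits on nothing); releases L18 and L4
  run bravo (it waits on nothing); releases L19 and L3
  run golf (it waits on nothing); releases L0 and L16
  hotel: everything it awaited (L13 and L4) is free; runs, freeing L7


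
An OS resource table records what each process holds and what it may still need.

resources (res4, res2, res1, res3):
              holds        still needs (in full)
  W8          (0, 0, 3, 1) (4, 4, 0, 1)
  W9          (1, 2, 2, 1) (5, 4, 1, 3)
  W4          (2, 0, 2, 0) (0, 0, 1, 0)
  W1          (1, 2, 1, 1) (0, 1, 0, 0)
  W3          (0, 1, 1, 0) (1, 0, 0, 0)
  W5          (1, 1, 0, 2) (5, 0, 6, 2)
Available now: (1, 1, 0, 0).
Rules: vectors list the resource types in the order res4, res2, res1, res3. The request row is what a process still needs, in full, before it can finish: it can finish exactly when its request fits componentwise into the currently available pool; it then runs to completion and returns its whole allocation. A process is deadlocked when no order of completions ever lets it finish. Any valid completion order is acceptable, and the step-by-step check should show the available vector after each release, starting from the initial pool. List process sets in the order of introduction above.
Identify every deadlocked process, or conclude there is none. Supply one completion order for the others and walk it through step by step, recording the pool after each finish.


The deadlocked set is W9 and W5.
Key observation: even finishing W1, W4, W3, W8 leaves just (4, 4, 7, 2) free — too little res4 for any of the remaining processes.
A valid finishing order for the others: W1, W4, W3, W8. Walking it through:
  pool = (1, 1, 0, 0)
  W1 needs (0, 1, 0, 0) <= (1, 1, 0, 0) -> finishes; pool += (1, 2, 1, 1) = (2, 3, 1, 1)
  W4 needs (0, 0, 1, 0) <= (2, 3, 1, 1) -> finishes; pool += (2, 0, 2, 0) = (4, 3, 3, 1)
  W3 needs (1, 0, 0, 0) <= (4, 3, 3, 1) -> finishes; pool += (0, 1, 1, 0) = (4, 4, 4, 1)
  W8 needs (4, 4, 0, 1) <= (4, 4, 4, 1) -> finishes; pool += (0, 0, 3, 1) = (4, 4, 7, 2)
None of the blocked processes ever fits:
  W9 cannot run: need (5, 4, 1, 3) vs free (4, 4, 7, 2) (insufficient res4 and res3)
  W5 cannot run: need (5, 0, 6, 2) vs free (4, 4, 7, 2) (insufficient res4)


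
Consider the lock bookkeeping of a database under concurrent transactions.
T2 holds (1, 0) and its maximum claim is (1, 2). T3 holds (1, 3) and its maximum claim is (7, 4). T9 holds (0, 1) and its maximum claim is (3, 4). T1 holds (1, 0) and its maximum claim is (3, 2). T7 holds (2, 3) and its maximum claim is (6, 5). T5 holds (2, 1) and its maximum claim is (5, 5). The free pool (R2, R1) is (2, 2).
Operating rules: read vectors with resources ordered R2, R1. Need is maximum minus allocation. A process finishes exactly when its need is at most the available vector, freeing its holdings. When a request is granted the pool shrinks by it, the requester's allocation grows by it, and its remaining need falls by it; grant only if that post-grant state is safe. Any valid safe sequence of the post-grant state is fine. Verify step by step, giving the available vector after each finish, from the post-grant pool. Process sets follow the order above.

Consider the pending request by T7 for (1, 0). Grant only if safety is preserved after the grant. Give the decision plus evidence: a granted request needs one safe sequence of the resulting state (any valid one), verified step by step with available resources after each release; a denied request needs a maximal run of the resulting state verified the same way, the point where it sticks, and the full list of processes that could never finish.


GRANT: granting preserves safety; a valid post-grant sequence is T2, T1, T7, T9, T3, T5.
Key observation: the transfer keeps a workable pool ((1, 2)); T2 starts the safe sequence.
Check on the post-grant state, step by step:
  pool = (1, 2)
  T2 needs (0, 2) <= (1, 2) -> finishes; pool += (1, 0) = (2, 2)
  T1 needs (2, 2) <= (2, 2) -> finishes; pool += (1, 0) = (3, 2)
  T7 needs (3, 2) <= (3, 2) -> finishes; pool += (3, 3) = (6, 5)
  T9 needs (3, 3) <= (6, 5) -> finishes; pool += (0, 1) = (6, 6)
  T3 needs (6, 1) <= (6, 6) -> finishes; pool += (1, 3) = (7, 9)
  T5 needs (3, 4) <= (7, 9) -> finishes; pool += (2, 1) = (9, 10)


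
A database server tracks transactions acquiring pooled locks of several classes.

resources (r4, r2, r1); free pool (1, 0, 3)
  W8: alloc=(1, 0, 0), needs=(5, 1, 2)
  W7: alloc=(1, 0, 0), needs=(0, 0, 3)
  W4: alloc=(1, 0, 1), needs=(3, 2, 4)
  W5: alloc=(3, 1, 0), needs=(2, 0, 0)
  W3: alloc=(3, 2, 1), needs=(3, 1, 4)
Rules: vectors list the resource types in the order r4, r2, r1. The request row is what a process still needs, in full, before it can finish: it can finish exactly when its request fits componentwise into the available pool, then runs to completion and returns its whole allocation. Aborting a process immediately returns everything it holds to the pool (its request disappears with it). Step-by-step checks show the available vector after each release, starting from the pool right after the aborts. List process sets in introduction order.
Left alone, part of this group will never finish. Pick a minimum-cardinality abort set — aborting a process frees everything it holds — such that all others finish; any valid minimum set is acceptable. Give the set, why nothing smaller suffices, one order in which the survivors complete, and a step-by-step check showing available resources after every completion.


Abort W3.
Key observation: aborting W3 returns (3, 2, 1), and W4 — hopeless before — runs at step 1 with the returned capacity in the pool.
No smaller set exists: with zero aborts the deadlock remains.
The survivors complete as W4, W5, W7, W8. Verifying each step (starting from the post-abort pool):
  pool = (4, 2, 4)
  run W4 (needs (3, 2, 4), free (4, 2, 4)); after release of (1, 0, 1) the pool is (5, 2, 5)
  run W5 (needs (2, 0, 0), free (5, 2, 5)); after release of (3, 1, 0) the pool is (8, 3, 5)
  run W7 (needs (0, 0, 3), free (8, 3, 5)); after release of (1, 0, 0) the pool is (9, 3, 5)
  run W8 (needs (5, 1, 2), free (9, 3, 5)); after release of (1, 0, 0) the pool is (10, 3, 5)


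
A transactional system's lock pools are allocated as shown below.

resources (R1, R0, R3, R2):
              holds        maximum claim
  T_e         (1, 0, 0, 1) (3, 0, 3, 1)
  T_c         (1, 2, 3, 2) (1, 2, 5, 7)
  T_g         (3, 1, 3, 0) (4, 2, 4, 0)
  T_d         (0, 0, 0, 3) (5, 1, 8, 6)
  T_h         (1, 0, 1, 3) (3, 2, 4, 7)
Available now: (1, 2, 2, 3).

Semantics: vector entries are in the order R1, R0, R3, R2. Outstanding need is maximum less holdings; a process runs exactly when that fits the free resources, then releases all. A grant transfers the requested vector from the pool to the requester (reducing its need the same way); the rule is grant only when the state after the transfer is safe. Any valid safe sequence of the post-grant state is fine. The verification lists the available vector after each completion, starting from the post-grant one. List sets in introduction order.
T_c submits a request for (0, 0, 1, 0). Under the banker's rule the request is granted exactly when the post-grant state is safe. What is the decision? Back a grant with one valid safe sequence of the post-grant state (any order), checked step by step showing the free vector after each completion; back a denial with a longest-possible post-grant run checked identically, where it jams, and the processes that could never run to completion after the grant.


GRANT — the state after the grant stays safe, e.g. via T_g, T_e, T_h, T_c, T_d.
Key observation: with (1, 2, 1, 3) left after the transfer, T_g can run at once — the state stays safe.
Step-by-step check of the post-grant state:
  pool = (1, 2, 1, 3)
  run T_g (needs (1, 1, 1, 0), free (1, 2, 1, 3)); after release of (3, 1, 3, 0) the pool is (4, 3, 4, 3)
  run T_e (needs (2, 0, 3, 0), free (4, 3, 4, 3)); after release of (1, 0, 0, 1) the pool is (5, 3, 4, 4)
  run T_h (needs (2, 2, 3, 4), free (5, 3, 4, 4)); after release of (1, 0, 1, 3) the pool is (6, 3, 5, 7)
  run T_c (needs (0, 0, 1, 5), free (6, 3, 5, 7)); after release of (1, 2, 4, 2) the pool is (7, 5, 9, 9)
  run T_d (needs (5, 1, 8, 3), free (7, 5, 9, 9)); after release of (0, 0, 0, 3) the pool is (7, 5, 9, 12)


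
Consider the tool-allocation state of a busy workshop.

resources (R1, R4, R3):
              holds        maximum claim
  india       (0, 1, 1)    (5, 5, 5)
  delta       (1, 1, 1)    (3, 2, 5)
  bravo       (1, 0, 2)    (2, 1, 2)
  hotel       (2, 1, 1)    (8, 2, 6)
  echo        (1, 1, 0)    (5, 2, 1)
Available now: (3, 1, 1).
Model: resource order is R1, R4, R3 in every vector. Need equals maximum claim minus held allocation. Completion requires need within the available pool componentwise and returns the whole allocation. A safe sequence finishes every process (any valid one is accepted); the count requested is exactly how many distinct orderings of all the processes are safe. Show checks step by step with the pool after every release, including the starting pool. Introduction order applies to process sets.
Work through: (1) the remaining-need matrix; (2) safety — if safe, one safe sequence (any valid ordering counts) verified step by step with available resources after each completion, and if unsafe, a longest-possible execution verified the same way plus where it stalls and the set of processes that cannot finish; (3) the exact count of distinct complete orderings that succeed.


(1) Outstanding need per process (order R1, R4, R3):
  india: (5, 4, 4)
  delta: (2, 1, 4)
  bravo: (1, 1, 0)
  hotel: (6, 1, 5)
  echo: (4, 1, 1)
(2) UNSAFE.
Key observation: once bravo, echo finish, the pool peaks at (5, 2, 3) — and every remaining process still needs more R3 than that.
A maximal execution: bravo, echo — then nothing else fits. Walking it through:
  pool = (3, 1, 1)
  bravo needs (1, 1, 0) <= (3, 1, 1) -> finishes; pool += (1, 0, 2) = (4, 1, 3)
  echo needs (4, 1, 1) <= (4, 1, 3) -> finishes; pool += (1, 1, 0) = (5, 2, 3)
  india still needs (5, 4, 4) but only (5, 2, 3) is free — short on R4 and R3
  delta still needs (2, 1, 4) but only (5, 2, 3) is free — short on R3
  hotel still needs (6, 1, 5) but only (5, 2, 3) is free — short on R1 and R3
Never able to finish: india, delta and hotel.
(3) Exactly 0 of the possible complete orderings are safe sequences.


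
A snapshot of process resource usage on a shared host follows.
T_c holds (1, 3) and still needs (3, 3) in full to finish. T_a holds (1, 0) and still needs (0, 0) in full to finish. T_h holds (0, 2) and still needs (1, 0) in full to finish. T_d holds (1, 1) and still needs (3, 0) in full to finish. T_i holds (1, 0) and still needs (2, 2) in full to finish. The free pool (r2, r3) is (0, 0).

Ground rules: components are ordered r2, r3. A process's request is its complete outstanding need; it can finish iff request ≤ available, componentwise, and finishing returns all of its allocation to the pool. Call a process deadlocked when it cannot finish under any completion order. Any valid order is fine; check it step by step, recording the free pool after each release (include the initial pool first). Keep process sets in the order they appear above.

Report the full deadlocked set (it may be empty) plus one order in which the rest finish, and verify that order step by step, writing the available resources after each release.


Deadlocked set: T_c, T_d and T_i.
Key observation: after T_a, T_h complete, (1, 2) is the best the pool ever gets, yet each leftover process wants more r2.
A valid finishing order for the others: T_a, T_h. Walking it through:
  pool = (0, 0)
  run T_a (needs (0, 0), free (0, 0)); after release of (1, 0) the pool is (1, 0)
  run T_h (needs (1, 0), free (1, 0)); after release of (0, 2) the pool is (1, 2)
The stuck group stays short no matter what:
  T_c cannot run: need (3, 3) vs free (1, 2) (insufficient r2 and r3)
  T_d cannot run: need (3, 0) vs free (1, 2) (insufficient r2)
  T_i cannot run: need (2, 2) vs free (1, 2) (insufficient r2)


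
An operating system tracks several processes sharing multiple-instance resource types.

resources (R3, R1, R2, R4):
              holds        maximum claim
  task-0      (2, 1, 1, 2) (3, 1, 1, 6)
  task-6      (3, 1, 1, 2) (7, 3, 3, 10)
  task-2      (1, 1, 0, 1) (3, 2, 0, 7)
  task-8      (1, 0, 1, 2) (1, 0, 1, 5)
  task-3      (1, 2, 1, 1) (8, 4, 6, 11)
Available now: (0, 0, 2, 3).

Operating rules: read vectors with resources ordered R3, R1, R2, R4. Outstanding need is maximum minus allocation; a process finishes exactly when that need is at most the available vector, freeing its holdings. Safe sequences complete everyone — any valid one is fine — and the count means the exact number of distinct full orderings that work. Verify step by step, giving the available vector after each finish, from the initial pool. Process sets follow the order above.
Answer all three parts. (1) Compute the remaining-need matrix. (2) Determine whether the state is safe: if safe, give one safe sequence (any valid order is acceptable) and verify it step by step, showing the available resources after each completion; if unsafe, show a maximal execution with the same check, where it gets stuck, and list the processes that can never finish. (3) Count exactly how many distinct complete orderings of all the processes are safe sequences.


(1) Remaining need (order R3, R1, R2, R4):
  task-0: (1, 0, 0, 4)
  task-6: (4, 2, 2, 8)
  task-2: (2, 1, 0, 6)
  task-8: (0, 0, 0, 3)
  task-3: (7, 2, 5, 10)
(2) SAFE. One safe sequence: task-8, task-0, task-2, task-6, task-3.
Key observation: task-8 marks the first exact bind of the order: its need (0, 0, 0, 3) fits the free (0, 0, 2, 3) with zero slack on a requested resource.
Step-by-step check:
  pool = (0, 0, 2, 3)
  task-8: need (0, 0, 0, 3) fits (0, 0, 2, 3); releases (1, 0, 1, 2), pool now (1, 0, 3, 5)
  task-0: need (1, 0, 0, 4) fits (1, 0, 3, 5); releases (2, 1, 1, 2), pool now (3, 1, 4, 7)
  task-2: need (2, 1, 0, 6) fits (3, 1, 4, 7); releases (1, 1, 0, 1), pool now (4, 2, 4, 8)
  task-6: need (4, 2, 2, 8) fits (4, 2, 4, 8); releases (3, 1, 1, 2), pool now (7, 3, 5, 10)
  task-3: need (7, 2, 5, 10) fits (7, 3, 5, 10); releases (1, 2, 1, 1), pool now (8, 5, 6, 11)
(3) Exactly 1 of the possible complete orderings is a safe sequence.


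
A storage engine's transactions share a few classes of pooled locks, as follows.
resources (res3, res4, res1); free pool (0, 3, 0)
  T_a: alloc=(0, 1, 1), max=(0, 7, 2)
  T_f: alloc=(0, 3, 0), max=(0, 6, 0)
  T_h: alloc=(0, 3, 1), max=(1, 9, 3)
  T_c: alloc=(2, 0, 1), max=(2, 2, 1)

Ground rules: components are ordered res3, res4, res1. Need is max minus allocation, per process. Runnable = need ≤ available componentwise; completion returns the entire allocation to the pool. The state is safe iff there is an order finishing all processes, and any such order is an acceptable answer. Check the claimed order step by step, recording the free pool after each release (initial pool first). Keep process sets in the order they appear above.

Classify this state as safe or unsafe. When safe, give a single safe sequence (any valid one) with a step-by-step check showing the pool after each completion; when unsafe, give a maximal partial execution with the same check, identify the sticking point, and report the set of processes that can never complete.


SAFE, for example via the order T_f, T_c, T_a, T_h.
Key observation: reading the order forward, T_f is the first process whose need (0, 3, 0) meets the free pool (0, 3, 0) exactly on a resource it requests.
Walking it through:
  pool = (0, 3, 0)
  T_f needs (0, 3, 0) <= (0, 3, 0) -> finishes; pool += (0, 3, 0) = (0, 6, 0)
  T_c needs (0, 2, 0) <= (0, 6, 0) -> finishes; pool += (2, 0, 1) = (2, 6, 1)
  T_a needs (0, 6, 1) <= (2, 6, 1) -> finishes; pool += (0, 1, 1) = (2, 7, 2)
  T_h needs (1, 6, 2) <= (2, 7, 2) -> finishes; pool += (0, 3, 1) = (2, 10, 3)


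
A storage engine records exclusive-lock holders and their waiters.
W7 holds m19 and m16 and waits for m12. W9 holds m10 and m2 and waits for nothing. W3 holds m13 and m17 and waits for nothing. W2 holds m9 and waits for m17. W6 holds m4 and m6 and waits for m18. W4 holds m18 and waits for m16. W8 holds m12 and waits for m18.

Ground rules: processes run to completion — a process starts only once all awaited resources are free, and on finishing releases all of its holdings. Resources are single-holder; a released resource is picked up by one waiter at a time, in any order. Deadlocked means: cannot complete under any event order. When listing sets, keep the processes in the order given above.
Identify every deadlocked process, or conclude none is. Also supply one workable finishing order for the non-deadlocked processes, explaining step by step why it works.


The deadlocked set is W7, W6, W4 and W8.
Key observation: the cycle W7 -> W8 -> W4 -> W7 can never break — each member waits on the next; W6 waits into the deadlock from upstream.
The rest can finish in the order W3, W2, W9.
Check, step by step:
  run W3 (it waits on nothing); releases m13 and m17
  run W2 (all its waits — m17 — are resolved); releases m9
  run W9 (it waits on nothing); releases m10 and m2
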